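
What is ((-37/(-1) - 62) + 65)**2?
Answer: 1600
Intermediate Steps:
((-37/(-1) - 62) + 65)**2 = ((-37*(-1) - 62) + 65)**2 = ((37 - 62) + 65)**2 = (-25 + 65)**2 = 40**2 = 1600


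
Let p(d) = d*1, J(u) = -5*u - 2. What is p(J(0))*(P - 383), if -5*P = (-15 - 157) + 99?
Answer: 3684/5 ≈ 736.80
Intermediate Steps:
J(u) = -2 - 5*u
p(d) = d
P = 73/5 (P = -((-15 - 157) + 99)/5 = -(-172 + 99)/5 = -⅕*(-73) = 73/5 ≈ 14.600)
p(J(0))*(P - 383) = (-2 - 5*0)*(73/5 - 383) = (-2 + 0)*(-1842/5) = -2*(-1842/5) = 3684/5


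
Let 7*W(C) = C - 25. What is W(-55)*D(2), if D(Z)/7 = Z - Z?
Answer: 0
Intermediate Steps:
W(C) = -25/7 + C/7 (W(C) = (C - 25)/7 = (-25 + C)/7 = -25/7 + C/7)
D(Z) = 0 (D(Z) = 7*(Z - Z) = 7*0 = 0)
W(-55)*D(2) = (-25/7 + (⅐)*(-55))*0 = (-25/7 - 55/7)*0 = -80/7*0 = 0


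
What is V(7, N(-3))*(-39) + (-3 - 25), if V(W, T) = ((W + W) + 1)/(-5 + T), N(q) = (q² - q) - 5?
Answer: -641/2 ≈ -320.50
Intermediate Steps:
N(q) = -5 + q² - q
V(W, T) = (1 + 2*W)/(-5 + T) (V(W, T) = (2*W + 1)/(-5 + T) = (1 + 2*W)/(-5 + T))
V(7, N(-3))*(-39) + (-3 - 25) = ((1 + 2*7)/(-5 + (-5 + (-3)² - 1*(-3))))*(-39) + (-3 - 25) = ((1 + 14)/(-5 + (-5 + 9 + 3)))*(-39) - 28 = (15/(-5 + 7))*(-39) - 28 = (15/2)*(-39) - 28 = -585/2 - 28 = -641/2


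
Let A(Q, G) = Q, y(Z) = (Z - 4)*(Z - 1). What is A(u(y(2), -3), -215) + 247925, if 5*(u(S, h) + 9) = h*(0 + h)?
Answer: 1239589/5 ≈ 2.4792e+5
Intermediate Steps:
y(Z) = (-1 + Z)*(-4 + Z) (y(Z) = (-4 + Z)*(-1 + Z) = (-1 + Z)*(-4 + Z))
u(S, h) = -9 + h²/5 (u(S, h) = -9 + (h*(0 + h))/5 = -9 + (h*h)/5 = -9 + h²/5)
A(u(y(2), -3), -215) + 247925 = (-9 + (⅕)*(-3)²) + 247925 = (-9 + (⅕)*9) + 247925 = (-9 + 9/5) + 247925 = -36/5 + 247925 = 1239589/5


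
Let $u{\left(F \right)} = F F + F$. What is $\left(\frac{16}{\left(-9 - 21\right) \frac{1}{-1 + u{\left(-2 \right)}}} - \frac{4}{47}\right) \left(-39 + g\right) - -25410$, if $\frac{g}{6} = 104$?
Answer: $\frac{1177266}{47} \approx 25048.0$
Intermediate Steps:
$g = 624$ ($g = 6 \cdot 104 = 624$)
$u{\left(F \right)} = F + F^{2}$ ($u{\left(F \right)} = F^{2} + F = F + F^{2}$)
$\left(\frac{16}{\left(-9 - 21\right) \frac{1}{-1 + u{\left(-2 \right)}}} - \frac{4}{47}\right) \left(-39 + g\right) - -25410 = \left(\frac{16}{\left(-9 - 21\right) \frac{1}{-1 - 2 \left(1 - 2\right)}} - \frac{4}{47}\right) \left(-39 + 624\right) - -25410 = \left(\frac{16}{\left(-30\right) \frac{1}{-1 - -2}} - \frac{4}{47}\right) 585 + 25410 = \left(\frac{16}{\left(-30\right) \frac{1}{-1 + 2}} - \frac{4}{47}\right) 585 + 25410 = \left(\frac{16}{\left(-30\right) 1^{-1}} - \frac{4}{47}\right) 585 + 25410 = \left(\frac{16}{\left(-30\right) 1} - \frac{4}{47}\right) 585 + 25410 = \left(\frac{16}{-30} - \frac{4}{47}\right) 585 + 25410 = \left(16 \left(- \frac{1}{30}\right) - \frac{4}{47}\right) 585 + 25410 = \left(- \frac{8}{15} - \frac{4}{47}\right) 585 + 25410 = \left(- \frac{436}{705}\right) 585 + 25410 = - \frac{17004}{47} + 25410 = \frac{1177266}{47}$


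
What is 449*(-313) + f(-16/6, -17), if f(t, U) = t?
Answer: -421619/3 ≈ -1.4054e+5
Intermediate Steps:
449*(-313) + f(-16/6, -17) = 449*(-313) - 16/6 = -140537 - 16*⅙ = -140537 - 8/3 = -421619/3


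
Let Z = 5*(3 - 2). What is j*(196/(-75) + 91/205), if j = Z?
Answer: -6671/615 ≈ -10.847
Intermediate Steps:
Z = 5 (Z = 5*1 = 5)
j = 5
j*(196/(-75) + 91/205) = 5*(196/(-75) + 91/205) = 5*(196*(-1/75) + 91*(1/205)) = 5*(-196/75 + 91/205) = 5*(-6671/3075) = -6671/615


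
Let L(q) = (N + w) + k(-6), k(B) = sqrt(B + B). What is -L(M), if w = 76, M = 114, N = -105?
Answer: 29 - 2*I*sqrt(3) ≈ 29.0 - 3.4641*I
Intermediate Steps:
k(B) = sqrt(2)*sqrt(B) (k(B) = sqrt(2*B) = sqrt(2)*sqrt(B))
L(q) = -29 + 2*I*sqrt(3) (L(q) = (-105 + 76) + sqrt(2)*sqrt(-6) = -29 + sqrt(2)*(I*sqrt(6)) = -29 + 2*I*sqrt(3))
-L(M) = -(-29 + 2*I*sqrt(3)) = 29 - 2*I*sqrt(3)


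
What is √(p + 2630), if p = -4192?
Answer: I*√1562 ≈ 39.522*I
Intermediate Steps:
√(p + 2630) = √(-4192 + 2630) = √(-1562) = I*√1562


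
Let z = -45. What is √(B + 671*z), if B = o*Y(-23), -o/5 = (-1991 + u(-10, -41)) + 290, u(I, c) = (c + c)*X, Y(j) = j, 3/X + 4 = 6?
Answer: I*√239955 ≈ 489.85*I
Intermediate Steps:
X = 3/2 (X = 3/(-4 + 6) = 3/2 ≈ 1.5000)
u(I, c) = 3*c (u(I, c) = (c + c)*(3/2) = (2*c)*(3/2) = 3*c)
o = 9120 (o = -5*((-1991 + 3*(-41)) + 290) = -5*((-1991 - 123) + 290) = -5*(-2114 + 290) = -5*(-1824) = 9120)
B = -209760 (B = 9120*(-23) = -209760)
√(B + 671*z) = √(-209760 + 671*(-45)) = √(-209760 - 30195) = √(-239955) = I*√239955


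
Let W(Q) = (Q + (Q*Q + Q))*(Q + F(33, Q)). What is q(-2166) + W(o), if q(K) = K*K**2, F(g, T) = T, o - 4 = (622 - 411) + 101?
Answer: -10098401880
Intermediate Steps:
o = 316 (o = 4 + ((622 - 411) + 101) = 4 + (211 + 101) = 4 + 312 = 316)
W(Q) = 2*Q*(Q**2 + 2*Q) (W(Q) = (Q + (Q*Q + Q))*(Q + Q) = (Q + (Q**2 + Q))*(2*Q) = (Q + (Q + Q**2))*(2*Q) = (Q**2 + 2*Q)*(2*Q) = 2*Q*(Q**2 + 2*Q))
q(K) = K**3
q(-2166) + W(o) = (-2166)**3 + 2*316**2*(2 + 316) = -10161910296 + 2*99856*318 = -10161910296 + 63508416 = -10098401880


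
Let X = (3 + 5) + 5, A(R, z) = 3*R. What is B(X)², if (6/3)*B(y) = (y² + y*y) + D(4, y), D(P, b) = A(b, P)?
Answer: 142129/4 ≈ 35532.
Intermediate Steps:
X = 13 (X = 8 + 5 = 13)
D(P, b) = 3*b
B(y) = y² + 3*y/2 (B(y) = ((y² + y*y) + 3*y)/2 = ((y² + y²) + 3*y)/2 = (2*y² + 3*y)/2 = y² + 3*y/2)
B(X)² = ((½)*13*(3 + 2*13))² = ((½)*13*(3 + 26))² = ((½)*13*29)² = (377/2)² = 142129/4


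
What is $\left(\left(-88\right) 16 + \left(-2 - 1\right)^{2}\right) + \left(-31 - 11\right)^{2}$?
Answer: $365$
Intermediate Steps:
$\left(\left(-88\right) 16 + \left(-2 - 1\right)^{2}\right) + \left(-31 - 11\right)^{2} = \left(-1408 + \left(-3\right)^{2}\right) + \left(-42\right)^{2} = \left(-1408 + 9\right) + 1764 = -1399 + 1764 = 365$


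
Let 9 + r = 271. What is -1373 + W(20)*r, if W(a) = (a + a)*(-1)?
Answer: -11853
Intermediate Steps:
r = 262 (r = -9 + 271 = 262)
W(a) = -2*a (W(a) = (2*a)*(-1) = -2*a)
-1373 + W(20)*r = -1373 - 2*20*262 = -1373 - 40*262 = -1373 - 10480 = -11853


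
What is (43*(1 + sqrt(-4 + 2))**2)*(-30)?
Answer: 1290 - 2580*I*sqrt(2) ≈ 1290.0 - 3648.7*I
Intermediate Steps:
(43*(1 + sqrt(-4 + 2))**2)*(-30) = (43*(1 + sqrt(-2))**2)*(-30) = (43*(1 + I*sqrt(2))**2)*(-30) = -1290*(1 + I*sqrt(2))**2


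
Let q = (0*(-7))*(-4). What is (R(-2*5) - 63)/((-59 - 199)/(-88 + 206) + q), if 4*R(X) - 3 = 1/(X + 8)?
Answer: 29441/1032 ≈ 28.528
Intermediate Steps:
R(X) = ¾ + 1/(4*(8 + X)) (R(X) = ¾ + 1/(4*(X + 8)) = ¾ + 1/(4*(8 + X)))
q = 0 (q = 0*(-4) = 0)
(R(-2*5) - 63)/((-59 - 199)/(-88 + 206) + q) = ((25 + 3*(-2*5))/(4*(8 - 2*5)) - 63)/((-59 - 199)/(-88 + 206) + 0) = ((25 + 3*(-10))/(4*(8 - 10)) - 63)/(-258/118 + 0) = ((¼)*(25 - 30)/(-2) - 63)/(-258*1/118 + 0) = ((¼)*(-½)*(-5) - 63)/(-129/59 + 0) = (5/8 - 63)/(-129/59) = -499/8*(-59/129) = 29441/1032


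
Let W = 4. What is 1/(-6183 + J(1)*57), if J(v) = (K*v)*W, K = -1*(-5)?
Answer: -1/5043 ≈ -0.00019829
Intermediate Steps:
K = 5
J(v) = 20*v (J(v) = (5*v)*4 = 20*v)
1/(-6183 + J(1)*57) = 1/(-6183 + (20*1)*57) = 1/(-6183 + 20*57) = 1/(-6183 + 1140) = 1/(-5043) = -1/5043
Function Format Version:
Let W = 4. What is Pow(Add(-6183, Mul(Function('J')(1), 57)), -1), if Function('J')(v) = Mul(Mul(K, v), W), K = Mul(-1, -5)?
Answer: Rational(-1, 5043) ≈ -0.00019829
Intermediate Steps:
K = 5
Function('J')(v) = Mul(20, v) (Function('J')(v) = Mul(Mul(5, v), 4) = Mul(20, v))
Pow(Add(-6183, Mul(Function('J')(1), 57)), -1) = Pow(Add(-6183, Mul(Mul(20, 1), 57)), -1) = Pow(Add(-6183, Mul(20, 57)), -1) = Pow(Add(-6183, 1140), -1) = Pow(-5043, -1) = Rational(-1, 5043)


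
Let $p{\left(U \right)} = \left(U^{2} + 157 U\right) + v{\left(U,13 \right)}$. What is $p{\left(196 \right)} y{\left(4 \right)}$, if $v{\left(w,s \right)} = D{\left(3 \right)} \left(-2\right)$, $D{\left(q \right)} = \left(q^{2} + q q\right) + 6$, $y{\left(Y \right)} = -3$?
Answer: $-207420$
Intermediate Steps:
$D{\left(q \right)} = 6 + 2 q^{2}$ ($D{\left(q \right)} = \left(q^{2} + q^{2}\right) + 6 = 2 q^{2} + 6 = 6 + 2 q^{2}$)
$v{\left(w,s \right)} = -48$ ($v{\left(w,s \right)} = \left(6 + 2 \cdot 3^{2}\right) \left(-2\right) = \left(6 + 2 \cdot 9\right) \left(-2\right) = \left(6 + 18\right) \left(-2\right) = 24 \left(-2\right) = -48$)
$p{\left(U \right)} = -48 + U^{2} + 157 U$ ($p{\left(U \right)} = \left(U^{2} + 157 U\right) - 48 = -48 + U^{2} + 157 U$)
$p{\left(196 \right)} y{\left(4 \right)} = \left(-48 + 196^{2} + 157 \cdot 196\right) \left(-3\right) = \left(-48 + 38416 + 30772\right) \left(-3\right) = 69140 \left(-3\right) = -207420$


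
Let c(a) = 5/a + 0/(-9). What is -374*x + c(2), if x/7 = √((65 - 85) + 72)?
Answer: 5/2 - 5236*√13 ≈ -18876.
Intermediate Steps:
c(a) = 5/a (c(a) = 5/a + 0*(-⅑) = 5/a + 0 = 5/a)
x = 14*√13 (x = 7*√((65 - 85) + 72) = 7*√(-20 + 72) = 7*√52 = 7*(2*√13) = 14*√13 ≈ 50.478)
-374*x + c(2) = -5236*√13 + 5/2 = 5/2 - 5236*√13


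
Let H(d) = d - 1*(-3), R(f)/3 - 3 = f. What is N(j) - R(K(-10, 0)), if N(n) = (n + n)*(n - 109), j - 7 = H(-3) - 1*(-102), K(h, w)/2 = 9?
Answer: -63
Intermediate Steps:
K(h, w) = 18 (K(h, w) = 2*9 = 18)
R(f) = 9 + 3*f
H(d) = 3 + d (H(d) = d + 3 = 3 + d)
j = 109 (j = 7 + ((3 - 3) - 1*(-102)) = 7 + (0 + 102) = 7 + 102 = 109)
N(n) = 2*n*(-109 + n) (N(n) = (2*n)*(-109 + n) = 2*n*(-109 + n))
N(j) - R(K(-10, 0)) = 2*109*(-109 + 109) - (9 + 3*18) = 2*109*0 - (9 + 54) = 0 - 1*63 = 0 - 63 = -63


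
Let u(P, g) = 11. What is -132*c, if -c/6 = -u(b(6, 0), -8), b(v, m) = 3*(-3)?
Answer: -8712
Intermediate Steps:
b(v, m) = -9
c = 66 (c = -(-6)*11 = -6*(-11) = 66)
-132*c = -132*66 = -8712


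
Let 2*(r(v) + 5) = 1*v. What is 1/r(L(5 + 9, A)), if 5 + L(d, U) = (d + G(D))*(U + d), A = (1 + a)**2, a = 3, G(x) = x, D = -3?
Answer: 2/315 ≈ 0.0063492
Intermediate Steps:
A = 16 (A = (1 + 3)**2 = 4**2 = 16)
L(d, U) = -5 + (-3 + d)*(U + d) (L(d, U) = -5 + (d - 3)*(U + d) = -5 + (-3 + d)*(U + d))
r(v) = -5 + v/2 (r(v) = -5 + (1*v)/2 = -5 + v/2)
1/r(L(5 + 9, A)) = 1/(-5 + (-5 + (5 + 9)**2 - 3*16 - 3*(5 + 9) + 16*(5 + 9))/2) = 1/(-5 + (-5 + 14**2 - 48 - 3*14 + 16*14)/2) = 1/(-5 + (-5 + 196 - 48 - 42 + 224)/2) = 1/(-5 + (1/2)*325) = 1/(-5 + 325/2) = 1/(315/2) = 2/315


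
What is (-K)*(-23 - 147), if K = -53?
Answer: -9010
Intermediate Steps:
(-K)*(-23 - 147) = (-1*(-53))*(-23 - 147) = 53*(-170) = -9010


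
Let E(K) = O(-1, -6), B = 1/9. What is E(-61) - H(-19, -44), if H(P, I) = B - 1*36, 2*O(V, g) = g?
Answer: 296/9 ≈ 32.889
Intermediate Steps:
B = 1/9 ≈ 0.11111
O(V, g) = g/2
H(P, I) = -323/9 (H(P, I) = 1/9 - 1*36 = 1/9 - 36 = -323/9)
E(K) = -3 (E(K) = (1/2)*(-6) = -3)
E(-61) - H(-19, -44) = -3 - 1*(-323/9) = -3 + 323/9 = 296/9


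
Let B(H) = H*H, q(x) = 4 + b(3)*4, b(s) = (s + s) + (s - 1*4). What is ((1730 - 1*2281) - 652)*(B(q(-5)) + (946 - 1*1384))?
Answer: -166014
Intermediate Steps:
b(s) = -4 + 3*s (b(s) = 2*s + (s - 4) = 2*s + (-4 + s) = -4 + 3*s)
q(x) = 24 (q(x) = 4 + (-4 + 3*3)*4 = 4 + (-4 + 9)*4 = 4 + 5*4 = 4 + 20 = 24)
B(H) = H²
((1730 - 1*2281) - 652)*(B(q(-5)) + (946 - 1*1384)) = ((1730 - 1*2281) - 652)*(24² + (946 - 1*1384)) = ((1730 - 2281) - 652)*(576 + (946 - 1384)) = (-551 - 652)*(576 - 438) = -1203*138 = -166014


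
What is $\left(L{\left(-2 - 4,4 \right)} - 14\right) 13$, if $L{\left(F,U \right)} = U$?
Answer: $-130$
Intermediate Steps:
$\left(L{\left(-2 - 4,4 \right)} - 14\right) 13 = \left(4 - 14\right) 13 = \left(-10\right) 13 = -130$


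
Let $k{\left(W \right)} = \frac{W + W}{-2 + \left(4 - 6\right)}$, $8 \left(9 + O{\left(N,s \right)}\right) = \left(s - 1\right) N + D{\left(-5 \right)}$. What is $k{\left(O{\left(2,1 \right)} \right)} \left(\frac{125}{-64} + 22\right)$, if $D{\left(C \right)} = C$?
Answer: $\frac{98791}{1024} \approx 96.476$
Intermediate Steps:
$O{\left(N,s \right)} = - \frac{77}{8} + \frac{N \left(-1 + s\right)}{8}$ ($O{\left(N,s \right)} = -9 + \frac{\left(s - 1\right) N - 5}{8} = -9 + \frac{\left(-1 + s\right) N - 5}{8} = -9 + \frac{N \left(-1 + s\right) - 5}{8} = -9 + \frac{-5 + N \left(-1 + s\right)}{8} = -9 + \left(- \frac{5}{8} + \frac{N \left(-1 + s\right)}{8}\right) = - \frac{77}{8} + \frac{N \left(-1 + s\right)}{8}$)
$k{\left(W \right)} = - \frac{W}{2}$ ($k{\left(W \right)} = \frac{2 W}{-2 + \left(4 - 6\right)} = \frac{2 W}{-2 - 2} = \frac{2 W}{-4} = 2 W \left(- \frac{1}{4}\right) = - \frac{W}{2}$)
$k{\left(O{\left(2,1 \right)} \right)} \left(\frac{125}{-64} + 22\right) = - \frac{- \frac{77}{8} - \frac{1}{4} + \frac{1}{8} \cdot 2 \cdot 1}{2} \left(\frac{125}{-64} + 22\right) = - \frac{- \frac{77}{8} - \frac{1}{4} + \frac{1}{4}}{2} \left(125 \left(- \frac{1}{64}\right) + 22\right) = \left(- \frac{1}{2}\right) \left(- \frac{77}{8}\right) \left(- \frac{125}{64} + 22\right) = \frac{77}{16} \cdot \frac{1283}{64} = \frac{98791}{1024}$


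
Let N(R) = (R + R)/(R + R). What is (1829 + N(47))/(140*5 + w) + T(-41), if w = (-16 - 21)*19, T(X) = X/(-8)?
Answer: -4839/8 ≈ -604.88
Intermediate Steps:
N(R) = 1 (N(R) = (2*R)/((2*R)) = (2*R)*(1/(2*R)) = 1)
T(X) = -X/8 (T(X) = X*(-⅛) = -X/8)
w = -703 (w = -37*19 = -703)
(1829 + N(47))/(140*5 + w) + T(-41) = (1829 + 1)/(140*5 - 703) - ⅛*(-41) = 1830/(700 - 703) + 41/8 = 1830/(-3) + 41/8 = 1830*(-⅓) + 41/8 = -610 + 41/8 = -4839/8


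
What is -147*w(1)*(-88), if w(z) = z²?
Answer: 12936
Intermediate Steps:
-147*w(1)*(-88) = -147*1²*(-88) = -147*1*(-88) = -147*(-88) = 12936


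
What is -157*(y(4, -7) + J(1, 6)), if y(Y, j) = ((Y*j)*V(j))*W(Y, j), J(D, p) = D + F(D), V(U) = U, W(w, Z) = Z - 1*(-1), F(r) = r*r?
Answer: 184318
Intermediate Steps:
F(r) = r²
W(w, Z) = 1 + Z (W(w, Z) = Z + 1 = 1 + Z)
J(D, p) = D + D²
y(Y, j) = Y*j²*(1 + j) (y(Y, j) = ((Y*j)*j)*(1 + j) = (Y*j²)*(1 + j) = Y*j²*(1 + j))
-157*(y(4, -7) + J(1, 6)) = -157*(4*(-7)²*(1 - 7) + 1*(1 + 1)) = -157*(4*49*(-6) + 1*2) = -157*(-1176 + 2) = -157*(-1174) = 184318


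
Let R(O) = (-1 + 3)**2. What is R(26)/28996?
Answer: 1/7249 ≈ 0.00013795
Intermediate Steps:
R(O) = 4 (R(O) = 2**2 = 4)
R(26)/28996 = 4/28996 = 4*(1/28996) = 1/7249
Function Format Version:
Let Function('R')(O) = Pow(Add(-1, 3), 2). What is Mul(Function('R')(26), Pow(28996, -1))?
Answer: Rational(1, 7249) ≈ 0.00013795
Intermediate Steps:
Function('R')(O) = 4 (Function('R')(O) = Pow(2, 2) = 4)
Mul(Function('R')(26), Pow(28996, -1)) = Mul(4, Pow(28996, -1)) = Mul(4, Rational(1, 28996)) = Rational(1, 7249)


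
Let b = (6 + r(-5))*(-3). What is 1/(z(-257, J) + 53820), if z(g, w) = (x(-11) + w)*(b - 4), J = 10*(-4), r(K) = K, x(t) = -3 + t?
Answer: 1/54198 ≈ 1.8451e-5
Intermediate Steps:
b = -3 (b = (6 - 5)*(-3) = 1*(-3) = -3)
J = -40
z(g, w) = 98 - 7*w (z(g, w) = ((-3 - 11) + w)*(-3 - 4) = (-14 + w)*(-7) = 98 - 7*w)
1/(z(-257, J) + 53820) = 1/((98 - 7*(-40)) + 53820) = 1/((98 + 280) + 53820) = 1/(378 + 53820) = 1/54198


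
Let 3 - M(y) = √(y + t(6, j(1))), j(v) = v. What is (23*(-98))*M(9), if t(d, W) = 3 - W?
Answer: -6762 + 2254*√11 ≈ 713.67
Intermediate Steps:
M(y) = 3 - √(2 + y) (M(y) = 3 - √(y + (3 - 1*1)) = 3 - √(y + (3 - 1)) = 3 - √(y + 2) = 3 - √(2 + y))
(23*(-98))*M(9) = (23*(-98))*(3 - √(2 + 9)) = -2254*(3 - √11) = -6762 + 2254*√11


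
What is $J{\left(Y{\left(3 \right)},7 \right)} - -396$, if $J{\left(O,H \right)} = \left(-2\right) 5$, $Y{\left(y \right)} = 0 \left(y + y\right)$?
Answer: $386$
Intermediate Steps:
$Y{\left(y \right)} = 0$ ($Y{\left(y \right)} = 0 \cdot 2 y = 0$)
$J{\left(O,H \right)} = -10$
$J{\left(Y{\left(3 \right)},7 \right)} - -396 = -10 - -396 = -10 + 396 = 386$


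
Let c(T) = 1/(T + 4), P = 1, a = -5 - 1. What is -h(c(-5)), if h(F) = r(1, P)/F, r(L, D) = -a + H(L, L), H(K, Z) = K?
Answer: 7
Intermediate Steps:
a = -6
c(T) = 1/(4 + T)
r(L, D) = 6 + L (r(L, D) = -1*(-6) + L = 6 + L)
h(F) = 7/F (h(F) = (6 + 1)/F = 7/F)
-h(c(-5)) = -7/(1/(4 - 5)) = -7/(1/(-1)) = -7/(-1) = -7*(-1) = -1*(-7) = 7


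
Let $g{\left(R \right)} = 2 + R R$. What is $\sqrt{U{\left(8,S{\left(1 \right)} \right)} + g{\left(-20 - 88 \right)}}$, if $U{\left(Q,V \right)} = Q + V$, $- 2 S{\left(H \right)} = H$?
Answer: $\frac{\sqrt{46694}}{2} \approx 108.04$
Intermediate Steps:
$S{\left(H \right)} = - \frac{H}{2}$
$g{\left(R \right)} = 2 + R^{2}$
$\sqrt{U{\left(8,S{\left(1 \right)} \right)} + g{\left(-20 - 88 \right)}} = \sqrt{\left(8 - \frac{1}{2}\right) + \left(2 + \left(-20 - 88\right)^{2}\right)} = \sqrt{\left(8 - \frac{1}{2}\right) + \left(2 + \left(-108\right)^{2}\right)} = \sqrt{\frac{15}{2} + \left(2 + 11664\right)} = \sqrt{\frac{15}{2} + 11666} = \sqrt{\frac{23347}{2}} = \frac{\sqrt{46694}}{2}$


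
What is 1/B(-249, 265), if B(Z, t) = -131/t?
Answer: -265/131 ≈ -2.0229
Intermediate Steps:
1/B(-249, 265) = 1/(-131/265) = -265/131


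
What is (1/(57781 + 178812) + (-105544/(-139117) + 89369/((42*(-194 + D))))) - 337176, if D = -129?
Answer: -1265176476240587689/3752208355434 ≈ -3.3718e+5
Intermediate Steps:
(1/(57781 + 178812) + (-105544/(-139117) + 89369/((42*(-194 + D))))) - 337176 = (1/(57781 + 178812) + (-105544/(-139117) + 89369/((42*(-194 - 129))))) - 337176 = (1/236593 + (-105544*(-1/139117) + 89369/((42*(-323))))) - 337176 = (1/236593 + (105544/139117 + 89369/(-13566))) - 337176 = (1/236593 + (105544/139117 + 89369*(-1/13566))) - 337176 = (1/236593 + (105544/139117 - 751/114)) - 337176 = (1/236593 - 92444851/15859338) - 337176 = -21871788773305/3752208355434 - 337176 = -1265176476240587689/3752208355434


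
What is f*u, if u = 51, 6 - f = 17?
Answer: -561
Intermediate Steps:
f = -11 (f = 6 - 1*17 = 6 - 17 = -11)
f*u = -11*51 = -561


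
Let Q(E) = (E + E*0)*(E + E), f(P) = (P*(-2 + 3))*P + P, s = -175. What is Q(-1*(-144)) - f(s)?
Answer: 11022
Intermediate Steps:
f(P) = P + P**2 (f(P) = (P*1)*P + P = P*P + P = P**2 + P = P + P**2)
Q(E) = 2*E**2 (Q(E) = (E + 0)*(2*E) = E*(2*E) = 2*E**2)
Q(-1*(-144)) - f(s) = 2*(-1*(-144))**2 - (-175)*(1 - 175) = 2*144**2 - (-175)*(-174) = 2*20736 - 1*30450 = 41472 - 30450 = 11022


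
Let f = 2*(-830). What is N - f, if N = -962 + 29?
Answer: 727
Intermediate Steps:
N = -933
f = -1660
N - f = -933 - 1*(-1660) = -933 + 1660 = 727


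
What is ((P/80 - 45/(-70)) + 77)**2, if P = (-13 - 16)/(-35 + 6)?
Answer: 1891119169/313600 ≈ 6030.4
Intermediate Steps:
P = 1 (P = -29/(-29) = -29*(-1/29) = 1)
((P/80 - 45/(-70)) + 77)**2 = ((1/80 - 45/(-70)) + 77)**2 = ((1*(1/80) - 45*(-1/70)) + 77)**2 = ((1/80 + 9/14) + 77)**2 = (367/560 + 77)**2 = (43487/560)**2 = 1891119169/313600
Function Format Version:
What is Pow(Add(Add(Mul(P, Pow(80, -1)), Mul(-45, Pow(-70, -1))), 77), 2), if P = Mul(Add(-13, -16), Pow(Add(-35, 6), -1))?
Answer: Rational(1891119169, 313600) ≈ 6030.4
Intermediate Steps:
P = 1 (P = Mul(-29, Pow(-29, -1)) = Mul(-29, Rational(-1, 29)) = 1)
Pow(Add(Add(Mul(P, Pow(80, -1)), Mul(-45, Pow(-70, -1))), 77), 2) = Pow(Add(Add(Mul(1, Pow(80, -1)), Mul(-45, Pow(-70, -1))), 77), 2) = Pow(Add(Add(Mul(1, Rational(1, 80)), Mul(-45, Rational(-1, 70))), 77), 2) = Pow(Add(Add(Rational(1, 80), Rational(9, 14)), 77), 2) = Pow(Add(Rational(367, 560), 77), 2) = Pow(Rational(43487, 560), 2) = Rational(1891119169, 313600)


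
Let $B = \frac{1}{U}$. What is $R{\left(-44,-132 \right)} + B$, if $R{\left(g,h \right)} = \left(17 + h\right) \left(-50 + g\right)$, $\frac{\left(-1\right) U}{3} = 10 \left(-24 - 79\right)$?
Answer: $\frac{33402901}{3090} \approx 10810.0$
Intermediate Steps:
$U = 3090$ ($U = - 3 \cdot 10 \left(-24 - 79\right) = - 3 \cdot 10 \left(-103\right) = \left(-3\right) \left(-1030\right) = 3090$)
$R{\left(g,h \right)} = \left(-50 + g\right) \left(17 + h\right)$
$B = \frac{1}{3090} \approx 0.00032362$
$R{\left(-44,-132 \right)} + B = \left(-850 - -6600 + 17 \left(-44\right) - -5808\right) + \frac{1}{3090} = \left(-850 + 6600 - 748 + 5808\right) + \frac{1}{3090} = 10810 + \frac{1}{3090} = \frac{33402901}{3090}$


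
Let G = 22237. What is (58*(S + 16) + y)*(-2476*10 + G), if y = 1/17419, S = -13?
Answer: -7646978361/17419 ≈ -4.3900e+5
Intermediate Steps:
y = 1/17419 ≈ 5.7409e-5
(58*(S + 16) + y)*(-2476*10 + G) = (58*(-13 + 16) + 1/17419)*(-2476*10 + 22237) = (58*3 + 1/17419)*(-24760 + 22237) = (174 + 1/17419)*(-2523) = (3030907/17419)*(-2523) = -7646978361/17419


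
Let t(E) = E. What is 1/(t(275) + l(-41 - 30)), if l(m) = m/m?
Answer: 1/276 ≈ 0.0036232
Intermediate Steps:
l(m) = 1
1/(t(275) + l(-41 - 30)) = 1/(275 + 1) = 1/276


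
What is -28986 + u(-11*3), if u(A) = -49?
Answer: -29035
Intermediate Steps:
-28986 + u(-11*3) = -28986 - 49 = -29035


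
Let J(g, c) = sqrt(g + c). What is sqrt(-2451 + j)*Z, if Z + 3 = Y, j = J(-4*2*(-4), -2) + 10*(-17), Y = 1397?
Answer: 1394*sqrt(-2621 + sqrt(30)) ≈ 71292.0*I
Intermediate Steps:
J(g, c) = sqrt(c + g)
j = -170 + sqrt(30) (j = sqrt(-2 - 4*2*(-4)) + 10*(-17) = sqrt(-2 - 8*(-4)) - 170 = sqrt(-2 + 32) - 170 = sqrt(30) - 170 = -170 + sqrt(30) ≈ -164.52)
Z = 1394 (Z = -3 + 1397 = 1394)
sqrt(-2451 + j)*Z = sqrt(-2451 + (-170 + sqrt(30)))*1394 = sqrt(-2621 + sqrt(30))*1394 = 1394*sqrt(-2621 + sqrt(30))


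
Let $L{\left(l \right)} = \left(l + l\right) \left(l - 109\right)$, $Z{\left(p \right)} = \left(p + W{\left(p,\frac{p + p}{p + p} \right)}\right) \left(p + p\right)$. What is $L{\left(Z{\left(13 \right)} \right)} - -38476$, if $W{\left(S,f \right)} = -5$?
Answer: $79660$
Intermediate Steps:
$Z{\left(p \right)} = 2 p \left(-5 + p\right)$ ($Z{\left(p \right)} = \left(p - 5\right) \left(p + p\right) = \left(-5 + p\right) 2 p = 2 p \left(-5 + p\right)$)
$L{\left(l \right)} = 2 l \left(-109 + l\right)$
$L{\left(Z{\left(13 \right)} \right)} - -38476 = 2 \cdot 2 \cdot 13 \left(-5 + 13\right) \left(-109 + 2 \cdot 13 \left(-5 + 13\right)\right) - -38476 = 2 \cdot 2 \cdot 13 \cdot 8 \left(-109 + 2 \cdot 13 \cdot 8\right) + 38476 = 2 \cdot 208 \left(-109 + 208\right) + 38476 = 2 \cdot 208 \cdot 99 + 38476 = 41184 + 38476 = 79660$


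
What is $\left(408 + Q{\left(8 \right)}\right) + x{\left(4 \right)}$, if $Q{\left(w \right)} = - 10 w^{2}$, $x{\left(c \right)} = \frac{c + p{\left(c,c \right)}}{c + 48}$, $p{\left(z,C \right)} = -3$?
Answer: $- \frac{12063}{52} \approx -231.98$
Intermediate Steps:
$x{\left(c \right)} = \frac{-3 + c}{48 + c}$ ($x{\left(c \right)} = \frac{c - 3}{c + 48} = \frac{-3 + c}{48 + c}$)
$\left(408 + Q{\left(8 \right)}\right) + x{\left(4 \right)} = \left(408 - 10 \cdot 8^{2}\right) + \frac{-3 + 4}{48 + 4} = \left(408 - 640\right) + \frac{1}{52} \cdot 1 = -232 + \frac{1}{52} = - \frac{12063}{52}$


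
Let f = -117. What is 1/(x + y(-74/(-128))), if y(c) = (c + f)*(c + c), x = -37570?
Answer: -2048/77219047 ≈ -2.6522e-5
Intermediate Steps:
y(c) = 2*c*(-117 + c) (y(c) = (c - 117)*(c + c) = (-117 + c)*(2*c) = 2*c*(-117 + c))
1/(x + y(-74/(-128))) = 1/(-37570 + 2*(-74/(-128))*(-117 - 74/(-128))) = 1/(-37570 + 2*(-74*(-1/128))*(-117 - 74*(-1/128))) = 1/(-37570 + 2*(37/64)*(-117 + 37/64)) = 1/(-37570 + 2*(37/64)*(-7451/64)) = 1/(-37570 - 275687/2048) = 1/(-77219047/2048) = -2048/77219047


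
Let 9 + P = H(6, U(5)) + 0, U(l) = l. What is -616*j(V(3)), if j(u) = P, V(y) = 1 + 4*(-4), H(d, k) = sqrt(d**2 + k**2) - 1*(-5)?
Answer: 2464 - 616*sqrt(61) ≈ -2347.1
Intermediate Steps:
H(d, k) = 5 + sqrt(d**2 + k**2) (H(d, k) = sqrt(d**2 + k**2) + 5 = 5 + sqrt(d**2 + k**2))
V(y) = -15 (V(y) = 1 - 16 = -15)
P = -4 + sqrt(61) (P = -9 + ((5 + sqrt(6**2 + 5**2)) + 0) = -9 + ((5 + sqrt(36 + 25)) + 0) = -9 + ((5 + sqrt(61)) + 0) = -9 + (5 + sqrt(61)) = -4 + sqrt(61) ≈ 3.8102)
j(u) = -4 + sqrt(61)
-616*j(V(3)) = -616*(-4 + sqrt(61)) = 2464 - 616*sqrt(61)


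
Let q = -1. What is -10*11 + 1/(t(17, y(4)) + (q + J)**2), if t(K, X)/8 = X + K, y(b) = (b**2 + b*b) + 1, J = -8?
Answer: -52909/481 ≈ -110.00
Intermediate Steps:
y(b) = 1 + 2*b**2 (y(b) = (b**2 + b**2) + 1 = 2*b**2 + 1 = 1 + 2*b**2)
t(K, X) = 8*K + 8*X (t(K, X) = 8*(X + K) = 8*(K + X) = 8*K + 8*X)
-10*11 + 1/(t(17, y(4)) + (q + J)**2) = -10*11 + 1/((8*17 + 8*(1 + 2*4**2)) + (-1 - 8)**2) = -110 + 1/((136 + 8*(1 + 2*16)) + (-9)**2) = -110 + 1/((136 + 8*(1 + 32)) + 81) = -110 + 1/((136 + 8*33) + 81) = -110 + 1/((136 + 264) + 81) = -110 + 1/(400 + 81) = -110 + 1/481 = -52909/481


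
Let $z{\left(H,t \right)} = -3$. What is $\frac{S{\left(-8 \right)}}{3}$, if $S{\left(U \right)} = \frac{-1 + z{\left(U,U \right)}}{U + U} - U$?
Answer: $\frac{11}{4} \approx 2.75$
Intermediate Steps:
$S{\left(U \right)} = - U - \frac{2}{U}$ ($S{\left(U \right)} = \frac{-1 - 3}{U + U} - U = - \frac{4}{2 U} - U = - 4 \frac{1}{2 U} - U = - \frac{2}{U} - U = - U - \frac{2}{U}$)
$\frac{S{\left(-8 \right)}}{3} = \frac{\left(-1\right) \left(-8\right) - \frac{2}{-8}}{3} = \left(8 - - \frac{1}{4}\right) \frac{1}{3} = \left(8 + \frac{1}{4}\right) \frac{1}{3} = \frac{33}{4} \cdot \frac{1}{3} = \frac{11}{4}$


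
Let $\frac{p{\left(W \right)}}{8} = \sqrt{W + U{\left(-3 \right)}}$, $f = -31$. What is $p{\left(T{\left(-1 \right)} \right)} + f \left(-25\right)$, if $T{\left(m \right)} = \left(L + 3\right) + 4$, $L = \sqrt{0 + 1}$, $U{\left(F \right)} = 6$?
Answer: $775 + 8 \sqrt{14} \approx 804.93$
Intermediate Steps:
$L = 1$ ($L = \sqrt{1} = 1$)
$T{\left(m \right)} = 8$ ($T{\left(m \right)} = \left(1 + 3\right) + 4 = 4 + 4 = 8$)
$p{\left(W \right)} = 8 \sqrt{6 + W}$ ($p{\left(W \right)} = 8 \sqrt{W + 6} = 8 \sqrt{6 + W}$)
$p{\left(T{\left(-1 \right)} \right)} + f \left(-25\right) = 8 \sqrt{6 + 8} - -775 = 8 \sqrt{14} + 775 = 775 + 8 \sqrt{14}$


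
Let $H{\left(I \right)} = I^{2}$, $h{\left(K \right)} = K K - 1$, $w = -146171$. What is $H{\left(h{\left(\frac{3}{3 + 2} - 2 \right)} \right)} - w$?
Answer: $\frac{91357451}{625} \approx 1.4617 \cdot 10^{5}$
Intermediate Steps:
$h{\left(K \right)} = -1 + K^{2}$ ($h{\left(K \right)} = K^{2} - 1 = -1 + K^{2}$)
$H{\left(h{\left(\frac{3}{3 + 2} - 2 \right)} \right)} - w = \left(-1 + \left(\frac{3}{3 + 2} - 2\right)^{2}\right)^{2} - -146171 = \left(-1 + \left(\frac{3}{5} - 2\right)^{2}\right)^{2} + 146171 = \left(-1 + \left(- \frac{7}{5}\right)^{2}\right)^{2} + 146171 = \left(-1 + \frac{49}{25}\right)^{2} + 146171 = \left(\frac{24}{25}\right)^{2} + 146171 = \frac{576}{625} + 146171 = \frac{91357451}{625}$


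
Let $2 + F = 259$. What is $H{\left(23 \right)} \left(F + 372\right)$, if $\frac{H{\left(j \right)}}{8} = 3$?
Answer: $15096$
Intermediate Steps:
$F = 257$ ($F = -2 + 259 = 257$)
$H{\left(j \right)} = 24$ ($H{\left(j \right)} = 8 \cdot 3 = 24$)
$H{\left(23 \right)} \left(F + 372\right) = 24 \left(257 + 372\right) = 24 \cdot 629 = 15096$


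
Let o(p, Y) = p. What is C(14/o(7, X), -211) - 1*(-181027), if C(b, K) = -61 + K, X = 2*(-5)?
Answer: 180755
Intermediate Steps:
X = -10
C(14/o(7, X), -211) - 1*(-181027) = (-61 - 211) - 1*(-181027) = -272 + 181027 = 180755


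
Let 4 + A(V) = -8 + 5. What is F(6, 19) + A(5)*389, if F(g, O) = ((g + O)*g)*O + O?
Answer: 146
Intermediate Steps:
F(g, O) = O + O*g*(O + g) (F(g, O) = ((O + g)*g)*O + O = (g*(O + g))*O + O = O*g*(O + g) + O = O + O*g*(O + g))
A(V) = -7 (A(V) = -4 + (-8 + 5) = -4 - 3 = -7)
F(6, 19) + A(5)*389 = 19*(1 + 6² + 19*6) - 7*389 = 19*(1 + 36 + 114) - 2723 = 19*151 - 2723 = 2869 - 2723 = 146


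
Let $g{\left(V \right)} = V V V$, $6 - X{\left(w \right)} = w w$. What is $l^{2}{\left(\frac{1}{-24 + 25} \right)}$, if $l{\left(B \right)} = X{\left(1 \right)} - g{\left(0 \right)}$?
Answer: $25$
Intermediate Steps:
$X{\left(w \right)} = 6 - w^{2}$ ($X{\left(w \right)} = 6 - w w = 6 - w^{2}$)
$g{\left(V \right)} = V^{3}$ ($g{\left(V \right)} = V^{2} V = V^{3}$)
$l{\left(B \right)} = 5$ ($l{\left(B \right)} = \left(6 - 1^{2}\right) - 0^{3} = \left(6 - 1\right) - 0 = \left(6 - 1\right) + 0 = 5 + 0 = 5$)
$l^{2}{\left(\frac{1}{-24 + 25} \right)} = 5^{2} = 25$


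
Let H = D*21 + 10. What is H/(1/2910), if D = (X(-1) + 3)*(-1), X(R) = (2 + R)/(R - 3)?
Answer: -277905/2 ≈ -1.3895e+5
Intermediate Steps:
X(R) = (2 + R)/(-3 + R)
D = -11/4 (D = ((2 - 1)/(-3 - 1) + 3)*(-1) = (1/(-4) + 3)*(-1) = (-¼*1 + 3)*(-1) = (-¼ + 3)*(-1) = (11/4)*(-1) = -11/4 ≈ -2.7500)
H = -191/4 (H = -11/4*21 + 10 = -231/4 + 10 = -191/4 ≈ -47.750)
H/(1/2910) = -191/(4*(1/2910)) = -191/(4*1/2910) = -191/4*2910 = -277905/2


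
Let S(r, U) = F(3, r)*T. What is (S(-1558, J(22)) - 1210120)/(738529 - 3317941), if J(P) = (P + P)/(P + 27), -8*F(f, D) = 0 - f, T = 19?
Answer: 9680903/20635296 ≈ 0.46914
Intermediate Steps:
F(f, D) = f/8 (F(f, D) = -(0 - f)/8 = -(-1)*f/8 = f/8)
J(P) = 2*P/(27 + P) (J(P) = (2*P)/(27 + P) = 2*P/(27 + P))
S(r, U) = 57/8 (S(r, U) = ((⅛)*3)*19 = (3/8)*19 = 57/8)
(S(-1558, J(22)) - 1210120)/(738529 - 3317941) = (57/8 - 1210120)/(738529 - 3317941) = -9680903/8/(-2579412) = -9680903/8*(-1/2579412) = 9680903/20635296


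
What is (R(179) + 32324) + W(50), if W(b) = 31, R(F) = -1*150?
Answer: 32205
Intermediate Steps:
R(F) = -150
(R(179) + 32324) + W(50) = (-150 + 32324) + 31 = 32174 + 31 = 32205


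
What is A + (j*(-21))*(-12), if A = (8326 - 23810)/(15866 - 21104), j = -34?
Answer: -22431850/2619 ≈ -8565.0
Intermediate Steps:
A = 7742/2619 (A = -15484/(-5238) = -15484*(-1/5238) = 7742/2619 ≈ 2.9561)
A + (j*(-21))*(-12) = 7742/2619 - 34*(-21)*(-12) = 7742/2619 + 714*(-12) = 7742/2619 - 8568 = -22431850/2619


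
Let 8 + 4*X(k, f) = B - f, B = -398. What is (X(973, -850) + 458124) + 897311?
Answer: 1355546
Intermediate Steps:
X(k, f) = -203/2 - f/4 (X(k, f) = -2 + (-398 - f)/4 = -2 + (-199/2 - f/4) = -203/2 - f/4)
(X(973, -850) + 458124) + 897311 = ((-203/2 - ¼*(-850)) + 458124) + 897311 = ((-203/2 + 425/2) + 458124) + 897311 = (111 + 458124) + 897311 = 458235 + 897311 = 1355546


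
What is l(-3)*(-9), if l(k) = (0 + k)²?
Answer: -81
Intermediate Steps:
l(k) = k²
l(-3)*(-9) = (-3)²*(-9) = 9*(-9) = -81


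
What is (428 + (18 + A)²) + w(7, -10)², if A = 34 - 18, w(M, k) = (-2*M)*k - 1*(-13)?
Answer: 24993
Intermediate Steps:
w(M, k) = 13 - 2*M*k (w(M, k) = -2*M*k + 13 = 13 - 2*M*k)
A = 16
(428 + (18 + A)²) + w(7, -10)² = (428 + (18 + 16)²) + (13 - 2*7*(-10))² = (428 + 34²) + (13 + 140)² = (428 + 1156) + 153² = 1584 + 23409 = 24993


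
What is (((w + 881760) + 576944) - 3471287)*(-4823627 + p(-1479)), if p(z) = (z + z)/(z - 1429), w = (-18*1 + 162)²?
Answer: 13969922867084613/1454 ≈ 9.6079e+12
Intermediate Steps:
w = 20736 (w = (-18 + 162)² = 144² = 20736)
p(z) = 2*z/(-1429 + z) (p(z) = (2*z)/(-1429 + z) = 2*z/(-1429 + z))
(((w + 881760) + 576944) - 3471287)*(-4823627 + p(-1479)) = (((20736 + 881760) + 576944) - 3471287)*(-4823627 + 2*(-1479)/(-1429 - 1479)) = ((902496 + 576944) - 3471287)*(-4823627 + 2*(-1479)/(-2908)) = (1479440 - 3471287)*(-4823627 + 2*(-1479)*(-1/2908)) = -1991847*(-4823627 + 1479/1454) = -1991847*(-7013552179/1454) = 13969922867084613/1454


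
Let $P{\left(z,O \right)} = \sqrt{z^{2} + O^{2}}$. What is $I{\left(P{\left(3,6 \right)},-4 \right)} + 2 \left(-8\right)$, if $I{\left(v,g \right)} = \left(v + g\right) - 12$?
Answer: $-32 + 3 \sqrt{5} \approx -25.292$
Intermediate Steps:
$P{\left(z,O \right)} = \sqrt{O^{2} + z^{2}}$
$I{\left(v,g \right)} = -12 + g + v$ ($I{\left(v,g \right)} = \left(g + v\right) - 12 = -12 + g + v$)
$I{\left(P{\left(3,6 \right)},-4 \right)} + 2 \left(-8\right) = \left(-12 - 4 + \sqrt{6^{2} + 3^{2}}\right) + 2 \left(-8\right) = \left(-12 - 4 + \sqrt{36 + 9}\right) - 16 = \left(-12 - 4 + \sqrt{45}\right) - 16 = \left(-12 - 4 + 3 \sqrt{5}\right) - 16 = \left(-16 + 3 \sqrt{5}\right) - 16 = -32 + 3 \sqrt{5}$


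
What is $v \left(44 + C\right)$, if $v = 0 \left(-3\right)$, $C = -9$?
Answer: $0$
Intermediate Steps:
$v = 0$
$v \left(44 + C\right) = 0 \left(44 - 9\right) = 0 \cdot 35 = 0$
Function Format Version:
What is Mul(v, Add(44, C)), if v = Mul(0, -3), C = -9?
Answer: 0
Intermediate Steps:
v = 0
Mul(v, Add(44, C)) = Mul(0, Add(44, -9)) = Mul(0, 35) = 0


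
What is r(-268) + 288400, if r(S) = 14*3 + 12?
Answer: 288454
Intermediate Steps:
r(S) = 54 (r(S) = 42 + 12 = 54)
r(-268) + 288400 = 54 + 288400 = 288454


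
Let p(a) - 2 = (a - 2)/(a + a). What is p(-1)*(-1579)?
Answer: -11053/2 ≈ -5526.5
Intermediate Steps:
p(a) = 2 + (-2 + a)/(2*a) (p(a) = 2 + (a - 2)/(a + a) = 2 + (-2 + a)/((2*a)) = 2 + (-2 + a)*(1/(2*a)) = 2 + (-2 + a)/(2*a))
p(-1)*(-1579) = (5/2 - 1/(-1))*(-1579) = (5/2 - 1*(-1))*(-1579) = (5/2 + 1)*(-1579) = (7/2)*(-1579) = -11053/2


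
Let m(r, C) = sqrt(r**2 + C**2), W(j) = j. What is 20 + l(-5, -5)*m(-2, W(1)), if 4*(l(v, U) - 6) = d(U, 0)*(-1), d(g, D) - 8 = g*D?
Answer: 20 + 4*sqrt(5) ≈ 28.944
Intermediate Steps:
d(g, D) = 8 + D*g (d(g, D) = 8 + g*D = 8 + D*g)
m(r, C) = sqrt(C**2 + r**2)
l(v, U) = 4 (l(v, U) = 6 + ((8 + 0*U)*(-1))/4 = 6 + ((8 + 0)*(-1))/4 = 6 + (8*(-1))/4 = 6 + (1/4)*(-8) = 6 - 2 = 4)
20 + l(-5, -5)*m(-2, W(1)) = 20 + 4*sqrt(1**2 + (-2)**2) = 20 + 4*sqrt(1 + 4) = 20 + 4*sqrt(5)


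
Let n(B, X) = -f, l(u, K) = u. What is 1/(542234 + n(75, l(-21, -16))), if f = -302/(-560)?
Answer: 280/151825369 ≈ 1.8442e-6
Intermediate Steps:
f = 151/280 (f = -302*(-1/560) = 151/280 ≈ 0.53929)
n(B, X) = -151/280 (n(B, X) = -1*151/280 = -151/280)
1/(542234 + n(75, l(-21, -16))) = 1/(542234 - 151/280) = 1/(151825369/280) = 280/151825369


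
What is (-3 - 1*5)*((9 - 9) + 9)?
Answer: -72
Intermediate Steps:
(-3 - 1*5)*((9 - 9) + 9) = (-3 - 5)*(0 + 9) = -8*9 = -72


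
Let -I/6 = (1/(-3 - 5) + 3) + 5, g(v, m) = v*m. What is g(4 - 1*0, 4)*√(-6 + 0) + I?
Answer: -189/4 + 16*I*√6 ≈ -47.25 + 39.192*I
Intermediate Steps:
g(v, m) = m*v
I = -189/4 (I = -6*((1/(-3 - 5) + 3) + 5) = -6*((1/(-8) + 3) + 5) = -6*((-⅛ + 3) + 5) = -6*(23/8 + 5) = -6*63/8 = -189/4 ≈ -47.250)
g(4 - 1*0, 4)*√(-6 + 0) + I = (4*(4 - 1*0))*√(-6 + 0) - 189/4 = (4*(4 + 0))*√(-6) - 189/4 = (4*4)*(I*√6) - 189/4 = 16*(I*√6) - 189/4 = 16*I*√6 - 189/4 = -189/4 + 16*I*√6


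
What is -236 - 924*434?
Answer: -401252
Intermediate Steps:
-236 - 924*434 = -236 - 401016 = -401252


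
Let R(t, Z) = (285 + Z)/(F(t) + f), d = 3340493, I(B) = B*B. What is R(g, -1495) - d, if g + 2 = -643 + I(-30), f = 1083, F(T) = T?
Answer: -2234790422/669 ≈ -3.3405e+6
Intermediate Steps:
I(B) = B²
g = 255 (g = -2 + (-643 + (-30)²) = -2 + (-643 + 900) = -2 + 257 = 255)
R(t, Z) = (285 + Z)/(1083 + t) (R(t, Z) = (285 + Z)/(t + 1083) = (285 + Z)/(1083 + t))
R(g, -1495) - d = (285 - 1495)/(1083 + 255) - 1*3340493 = -1210/1338 - 3340493 = (1/1338)*(-1210) - 3340493 = -605/669 - 3340493 = -2234790422/669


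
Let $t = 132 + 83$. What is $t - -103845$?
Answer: $104060$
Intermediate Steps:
$t = 215$
$t - -103845 = 215 - -103845 = 215 + 103845 = 104060$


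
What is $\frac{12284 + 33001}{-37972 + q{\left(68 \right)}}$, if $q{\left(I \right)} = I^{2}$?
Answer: $- \frac{15095}{11116} \approx -1.358$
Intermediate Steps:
$\frac{12284 + 33001}{-37972 + q{\left(68 \right)}} = \frac{12284 + 33001}{-37972 + 68^{2}} = \frac{45285}{-37972 + 4624} = \frac{45285}{-33348} = 45285 \left(- \frac{1}{33348}\right) = - \frac{15095}{11116}$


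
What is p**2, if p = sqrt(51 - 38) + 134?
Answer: (134 + sqrt(13))**2 ≈ 18935.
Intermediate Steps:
p = 134 + sqrt(13) (p = sqrt(13) + 134 = 134 + sqrt(13) ≈ 137.61)
p**2 = (134 + sqrt(13))**2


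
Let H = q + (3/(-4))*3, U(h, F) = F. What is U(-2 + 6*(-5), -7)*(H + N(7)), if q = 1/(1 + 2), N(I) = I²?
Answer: -3955/12 ≈ -329.58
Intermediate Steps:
q = ⅓ (q = 1/3 = ⅓ ≈ 0.33333)
H = -23/12 (H = ⅓ + (3/(-4))*3 = ⅓ + (3*(-¼))*3 = ⅓ - ¾*3 = ⅓ - 9/4 = -23/12 ≈ -1.9167)
U(-2 + 6*(-5), -7)*(H + N(7)) = -7*(-23/12 + 7²) = -7*(-23/12 + 49) = -7*565/12 = -3955/12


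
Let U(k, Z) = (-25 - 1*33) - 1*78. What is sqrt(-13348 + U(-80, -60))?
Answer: 2*I*sqrt(3371) ≈ 116.12*I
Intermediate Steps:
U(k, Z) = -136 (U(k, Z) = (-25 - 33) - 78 = -58 - 78 = -136)
sqrt(-13348 + U(-80, -60)) = sqrt(-13348 - 136) = sqrt(-13484) = 2*I*sqrt(3371)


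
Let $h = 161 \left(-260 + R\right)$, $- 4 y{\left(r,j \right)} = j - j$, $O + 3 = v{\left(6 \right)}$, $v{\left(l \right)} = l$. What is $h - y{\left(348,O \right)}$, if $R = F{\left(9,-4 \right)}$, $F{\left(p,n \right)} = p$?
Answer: $-40411$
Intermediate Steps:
$R = 9$
$O = 3$ ($O = -3 + 6 = 3$)
$y{\left(r,j \right)} = 0$ ($y{\left(r,j \right)} = - \frac{j - j}{4} = \left(- \frac{1}{4}\right) 0 = 0$)
$h = -40411$ ($h = 161 \left(-260 + 9\right) = 161 \left(-251\right) = -40411$)
$h - y{\left(348,O \right)} = -40411 - 0 = -40411 + 0 = -40411$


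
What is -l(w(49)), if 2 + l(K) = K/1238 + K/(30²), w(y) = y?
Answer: 1061819/557100 ≈ 1.9060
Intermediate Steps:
l(K) = -2 + 1069*K/557100 (l(K) = -2 + (K/1238 + K/(30²)) = -2 + (K*(1/1238) + K/900) = -2 + (K/1238 + K*(1/900)) = -2 + (K/1238 + K/900) = -2 + 1069*K/557100)
-l(w(49)) = -(-2 + (1069/557100)*49) = -(-2 + 52381/557100) = -1*(-1061819/557100) = 1061819/557100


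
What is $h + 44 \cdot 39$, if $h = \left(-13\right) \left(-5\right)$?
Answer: $1781$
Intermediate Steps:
$h = 65$
$h + 44 \cdot 39 = 65 + 44 \cdot 39 = 65 + 1716 = 1781$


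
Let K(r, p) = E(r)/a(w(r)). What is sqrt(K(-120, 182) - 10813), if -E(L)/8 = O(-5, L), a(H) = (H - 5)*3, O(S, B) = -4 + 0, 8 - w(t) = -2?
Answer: I*sqrt(2432445)/15 ≈ 103.98*I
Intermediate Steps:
w(t) = 10 (w(t) = 8 - 1*(-2) = 8 + 2 = 10)
O(S, B) = -4
a(H) = -15 + 3*H (a(H) = (-5 + H)*3 = -15 + 3*H)
E(L) = 32 (E(L) = -8*(-4) = 32)
K(r, p) = 32/15 (K(r, p) = 32/(-15 + 3*10) = 32/(-15 + 30) = 32/15)
sqrt(K(-120, 182) - 10813) = sqrt(32/15 - 10813) = sqrt(-162163/15) = I*sqrt(2432445)/15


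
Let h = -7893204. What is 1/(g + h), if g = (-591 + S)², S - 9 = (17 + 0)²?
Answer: -1/7807355 ≈ -1.2808e-7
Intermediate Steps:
S = 298 (S = 9 + (17 + 0)² = 9 + 17² = 9 + 289 = 298)
g = 85849 (g = (-591 + 298)² = (-293)² = 85849)
1/(g + h) = 1/(85849 - 7893204) = 1/(-7807355) = -1/7807355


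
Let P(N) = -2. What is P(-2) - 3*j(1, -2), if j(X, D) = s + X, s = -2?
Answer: 1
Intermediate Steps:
j(X, D) = -2 + X
P(-2) - 3*j(1, -2) = -2 - 3*(-2 + 1) = -2 - 3*(-1) = -2 + 3 = 1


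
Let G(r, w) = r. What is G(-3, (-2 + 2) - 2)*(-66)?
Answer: 198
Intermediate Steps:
G(-3, (-2 + 2) - 2)*(-66) = -3*(-66) = 198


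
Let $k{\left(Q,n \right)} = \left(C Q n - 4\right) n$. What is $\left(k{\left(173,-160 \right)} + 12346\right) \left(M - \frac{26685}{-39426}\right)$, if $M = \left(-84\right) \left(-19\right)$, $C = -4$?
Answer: $- \frac{185727442714389}{6571} \approx -2.8265 \cdot 10^{10}$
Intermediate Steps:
$k{\left(Q,n \right)} = n \left(-4 - 4 Q n\right)$ ($k{\left(Q,n \right)} = \left(- 4 Q n - 4\right) n = \left(-4 - 4 Q n\right) n = n \left(-4 - 4 Q n\right)$)
$M = 1596$
$\left(k{\left(173,-160 \right)} + 12346\right) \left(M - \frac{26685}{-39426}\right) = \left(\left(-4\right) \left(-160\right) \left(1 + 173 \left(-160\right)\right) + 12346\right) \left(1596 - \frac{26685}{-39426}\right) = \left(\left(-4\right) \left(-160\right) \left(1 - 27680\right) + 12346\right) \left(1596 - - \frac{8895}{13142}\right) = \left(\left(-4\right) \left(-160\right) \left(-27679\right) + 12346\right) \left(1596 + \frac{8895}{13142}\right) = \left(-17714560 + 12346\right) \frac{20983527}{13142} = \left(-17702214\right) \frac{20983527}{13142} = - \frac{185727442714389}{6571}$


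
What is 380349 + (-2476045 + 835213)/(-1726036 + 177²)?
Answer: 644581753575/1694707 ≈ 3.8035e+5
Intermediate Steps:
380349 + (-2476045 + 835213)/(-1726036 + 177²) = 380349 - 1640832/(-1726036 + 31329) = 380349 - 1640832/(-1694707) = 380349 - 1640832*(-1/1694707) = 380349 + 1640832/1694707 = 644581753575/1694707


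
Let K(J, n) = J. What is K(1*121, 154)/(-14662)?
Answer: -121/14662 ≈ -0.0082526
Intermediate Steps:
K(1*121, 154)/(-14662) = (1*121)/(-14662) = 121*(-1/14662) = -121/14662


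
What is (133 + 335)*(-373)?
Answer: -174564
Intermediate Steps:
(133 + 335)*(-373) = 468*(-373) = -174564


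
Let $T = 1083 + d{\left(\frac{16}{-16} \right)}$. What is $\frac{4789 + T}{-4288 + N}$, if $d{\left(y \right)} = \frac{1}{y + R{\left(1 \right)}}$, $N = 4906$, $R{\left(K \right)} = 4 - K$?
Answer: $\frac{3915}{412} \approx 9.5024$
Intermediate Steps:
$d{\left(y \right)} = \frac{1}{3 + y}$ ($d{\left(y \right)} = \frac{1}{y + \left(4 - 1\right)} = \frac{1}{y + 3} = \frac{1}{3 + y}$)
$T = \frac{2167}{2}$ ($T = 1083 + \frac{1}{3 + \frac{16}{-16}} = 1083 + \frac{1}{3 + 16 \left(- \frac{1}{16}\right)} = 1083 + \frac{1}{3 - 1} = 1083 + \frac{1}{2} = \frac{2167}{2} \approx 1083.5$)
$\frac{4789 + T}{-4288 + N} = \frac{4789 + \frac{2167}{2}}{-4288 + 4906} = \frac{11745}{2 \cdot 618} = \frac{11745}{2} \cdot \frac{1}{618} = \frac{3915}{412}$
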